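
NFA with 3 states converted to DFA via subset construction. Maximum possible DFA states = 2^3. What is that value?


NFA has 3 states
Subset construction: each DFA state = subset of NFA states
Maximum subsets = 2^3
2^3 = 8

8


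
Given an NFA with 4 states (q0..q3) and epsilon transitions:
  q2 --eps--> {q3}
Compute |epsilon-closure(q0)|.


Starting from q0
Initialize closure = {q0}
q0 has no outgoing epsilon transitions -> nothing to add
Final closure: {q0}
Size = 1

1


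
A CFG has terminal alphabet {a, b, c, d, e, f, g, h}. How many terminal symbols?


Terminal symbols: a, b, c, d, e, f, g, h
Counting each: a (#1), b (#2), c (#3), d (#4), e (#5), f (#6), g (#7), h (#8)
Total = 8

8


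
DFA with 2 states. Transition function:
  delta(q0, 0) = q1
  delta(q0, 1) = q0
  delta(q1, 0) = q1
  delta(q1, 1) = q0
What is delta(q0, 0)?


Looking up transition function:
delta(q0, 0) in the table
Row: q0, Column: 0
Result: q1

q1


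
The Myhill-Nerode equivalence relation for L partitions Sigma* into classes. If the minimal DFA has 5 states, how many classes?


Myhill-Nerode theorem:
Number of equivalence classes = number of states in minimal DFA
Minimal DFA states = 5
Therefore equivalence classes = 5

5


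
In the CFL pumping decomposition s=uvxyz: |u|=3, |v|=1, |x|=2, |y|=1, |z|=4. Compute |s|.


|s| = |u| + |v| + |x| + |y| + |z|
= 3 + 1 + 2 + 1 + 4
= 4 + 2 + 5
= 6 + 5
= 11

11


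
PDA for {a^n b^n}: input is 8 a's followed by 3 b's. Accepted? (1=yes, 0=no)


Language requires equal numbers of a's and b's
PDA pushes for each 'a', pops for each 'b'
Number of a's = 8
Number of b's = 3
8 != 3 -> Reject

0


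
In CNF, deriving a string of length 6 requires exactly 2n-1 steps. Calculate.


Chomsky Normal Form derivation:
String length n = 6
Each step either:
  - Splits a nonterminal into two (n-1 such steps)
  - Converts a nonterminal to terminal (n such steps)
Total = (n-1) + n = 2n - 1
= 2(6) - 1
= 12 - 1
= 11

11


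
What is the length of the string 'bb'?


String: 'bb'
Counting characters:
  'b' appears 2 time(s)
Total length = 0 + 2 = 2

2


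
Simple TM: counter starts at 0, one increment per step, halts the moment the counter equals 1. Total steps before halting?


Counter starts at 0. Counting sequence:
  Step 1: counter = 1
Counter reached 1 -> halt
Total steps = 1

1


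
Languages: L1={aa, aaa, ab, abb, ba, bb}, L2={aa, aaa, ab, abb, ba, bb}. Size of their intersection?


L1 = {aa, aaa, ab, abb, ba, bb}
L2 = {aa, aaa, ab, abb, ba, bb}
Checking each string in L1 against L2:
  'aa': in L2? Yes
  'aaa': in L2? Yes
  'ab': in L2? Yes
  'abb': in L2? Yes
  'ba': in L2? Yes
  'bb': in L2? Yes
Intersection = {aa, aaa, ab, abb, ba, bb}
|L1 ∩ L2| = 6

6


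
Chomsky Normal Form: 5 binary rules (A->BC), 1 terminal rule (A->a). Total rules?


CNF allows two rule forms:
  A -> BC (binary): 5 rules
  A -> a (terminal): 1 rule
Total = 5 + 1 = 6

6


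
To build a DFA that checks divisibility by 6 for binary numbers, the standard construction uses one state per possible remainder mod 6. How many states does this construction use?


Divisibility by 6 is tracked via the remainder mod 6: 0, 1, ..., 5
The construction assigns one state to each remainder
Number of remainders = 6

6


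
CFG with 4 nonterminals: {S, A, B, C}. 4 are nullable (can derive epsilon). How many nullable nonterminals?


Nonterminals: {S, A, B, C}
A nonterminal is nullable if it can derive epsilon
Counting nullable nonterminals: 4
Total nullable = 4

4


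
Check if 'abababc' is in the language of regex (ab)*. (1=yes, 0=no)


Pattern: (ab)*
String: 'abababc'
Pattern requires: zero or more repetitions of 'ab'
Length 7 is odd -> cannot be (ab)* -> no match
Result: 0

0


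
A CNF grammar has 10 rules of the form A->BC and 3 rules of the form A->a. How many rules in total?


CNF allows two rule forms:
  A -> BC (binary): 10 rules
  A -> a (terminal): 3 rules
Total = 10 + 3 = 13

13


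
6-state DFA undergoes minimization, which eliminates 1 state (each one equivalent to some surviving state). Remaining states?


Original DFA: 6 states
Redundant states removed: 1
Minimized states = original - removed
= 6 - 1
= 5

5


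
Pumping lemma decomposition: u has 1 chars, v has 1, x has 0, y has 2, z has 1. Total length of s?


|s| = |u| + |v| + |x| + |y| + |z|
= 1 + 1 + 0 + 2 + 1
= 2 + 0 + 3
= 2 + 3
= 5

5


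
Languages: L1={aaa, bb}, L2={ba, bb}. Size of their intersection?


L1 = {aaa, bb}
L2 = {ba, bb}
Checking each string in L1 against L2:
  'aaa': in L2? No
  'bb': in L2? Yes
Intersection = {bb}
|L1 ∩ L2| = 1

1


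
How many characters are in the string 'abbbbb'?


String: 'abbbbb'
Counting characters:
  'a' appears 1 time(s)
  'b' appears 5 time(s)
Total length = 1 + 5 = 6

6


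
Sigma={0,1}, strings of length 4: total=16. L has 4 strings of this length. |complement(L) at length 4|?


Alphabet: {0,1}
String length: 4
Total strings of length 4 = 2^4 = 16
Strings in L = 4
Complement = total - |L|
= 16 - 4
= 12

12


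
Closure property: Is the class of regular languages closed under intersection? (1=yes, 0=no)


Regular languages are closed under all standard operations:
- Union: Yes (product construction)
- Intersection: Yes (product construction)
- Complement: Yes (swap accept/reject)
- Concatenation: Yes (NFA construction)
Operation: intersection -> Closed

1


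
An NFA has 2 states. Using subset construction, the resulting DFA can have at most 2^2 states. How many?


NFA has 2 states
Subset construction: each DFA state = subset of NFA states
Maximum subsets = 2^2
2^2 = 4

4


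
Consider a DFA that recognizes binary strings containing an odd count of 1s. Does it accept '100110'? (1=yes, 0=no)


DFA has 2 states: q_even (start, accept=no) and q_odd
Processing string '100110' character by character:
  Position 0: read '1', 1-count=1 -> q_odd
  Position 1: read '0', 1-count=1 -> q_odd (no change)
  Position 2: read '0', 1-count=1 -> q_odd (no change)
  Position 3: read '1', 1-count=2 -> q_even
  Position 4: read '1', 1-count=3 -> q_odd
  Position 5: read '0', 1-count=3 -> q_odd (no change)
Final state: q_odd, total 1s = 3 (odd); the DFA requires an odd count -> accept

1


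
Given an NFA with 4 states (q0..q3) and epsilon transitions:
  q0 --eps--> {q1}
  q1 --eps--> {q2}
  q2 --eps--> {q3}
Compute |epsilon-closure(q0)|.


Starting from q0
Initialize closure = {q0}
Follow epsilon from q0 -> add q1
Follow epsilon from q1 -> add q2
Follow epsilon from q2 -> add q3
Final closure: {q0, q1, q2, q3}
Size = 4

4


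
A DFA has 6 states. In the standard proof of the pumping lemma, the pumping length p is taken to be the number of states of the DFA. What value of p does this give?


Pumping lemma for regular languages (standard proof):
Take p = |Q|, the number of DFA states.
Any string of length >= |Q| passes through |Q|+1 states while reading its first |Q| symbols,
so by pigeonhole some state repeats, giving the loop that can be pumped.
Here |Q| = 6
Therefore the proof uses p = 6

6


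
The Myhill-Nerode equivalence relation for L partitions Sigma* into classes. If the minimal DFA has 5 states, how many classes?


Myhill-Nerode theorem:
Number of equivalence classes = number of states in minimal DFA
Minimal DFA states = 5
Therefore equivalence classes = 5

5


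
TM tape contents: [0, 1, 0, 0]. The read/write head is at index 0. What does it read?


Tape: [0, 1, 0, 0]
Positions: 0 1 2 3
Values:    0 1 0 0
Head at position 0
tape[0] = 0

0


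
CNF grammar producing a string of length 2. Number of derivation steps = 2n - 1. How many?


Chomsky Normal Form derivation:
String length n = 2
Each step either:
  - Splits a nonterminal into two (n-1 such steps)
  - Converts a nonterminal to terminal (n such steps)
Total = (n-1) + n = 2n - 1
= 2(2) - 1
= 4 - 1
= 3

3


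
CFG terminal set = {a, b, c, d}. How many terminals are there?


Terminal symbols: a, b, c, d
Counting each: a (#1), b (#2), c (#3), d (#4)
Total = 4

4


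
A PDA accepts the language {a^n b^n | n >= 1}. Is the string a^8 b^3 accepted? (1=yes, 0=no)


Language requires equal numbers of a's and b's
PDA pushes for each 'a', pops for each 'b'
Number of a's = 8
Number of b's = 3
8 != 3 -> Reject

0


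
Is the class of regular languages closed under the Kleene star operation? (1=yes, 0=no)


Regular languages are closed under:
- Union (DFA product construction)
- Intersection (DFA product construction)
- Complement (swap accept/reject states)
- Concatenation (NFA construction)
- Kleene star (NFA construction)
Kleene star is in this list
Therefore: closed

1


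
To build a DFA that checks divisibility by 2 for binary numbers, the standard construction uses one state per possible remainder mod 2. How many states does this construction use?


Divisibility by 2 is tracked via the remainder mod 2: 0, 1, ..., 1
The construction assigns one state to each remainder
Number of remainders = 2

2


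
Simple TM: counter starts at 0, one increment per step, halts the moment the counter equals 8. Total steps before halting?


Counter starts at 0. Counting sequence:
  Step 1: counter = 1
  Step 2: counter = 2
  Step 3: counter = 3
  Step 4: counter = 4
  Step 5: counter = 5
  Step 6: counter = 6
  Step 7: counter = 7
  Step 8: counter = 8
Counter reached 8 -> halt
Total steps = 8

8


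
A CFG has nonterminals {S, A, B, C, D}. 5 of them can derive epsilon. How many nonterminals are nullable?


Nonterminals: {S, A, B, C, D}
A nonterminal is nullable if it can derive epsilon
Counting nullable nonterminals: 5
Total nullable = 5

5


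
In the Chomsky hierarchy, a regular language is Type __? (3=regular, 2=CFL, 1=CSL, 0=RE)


Chomsky hierarchy levels:
  Type 3: Regular (DFA/NFA/regex)
  Type 2: Context-free (PDA)
  Type 1: Context-sensitive
  Type 0: Recursively enumerable (TM)
'regular' corresponds to Type 3

3


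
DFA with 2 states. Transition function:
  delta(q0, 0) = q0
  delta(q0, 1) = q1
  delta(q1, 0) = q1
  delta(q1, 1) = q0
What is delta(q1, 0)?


Looking up transition function:
delta(q1, 0) in the table
Row: q1, Column: 0
Result: q1

q1


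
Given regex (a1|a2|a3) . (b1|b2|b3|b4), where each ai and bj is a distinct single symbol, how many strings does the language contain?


First group: 3 alternatives
Second group: 4 alternatives
Concatenation: each choice from group 1 pairs with each from group 2
Total = 3 x 4 = 12

12


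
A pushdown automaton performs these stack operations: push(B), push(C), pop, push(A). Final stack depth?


Tracing stack operations:
  push(B) -> stack = [B], depth=1
  push(C) -> stack = [B,C], depth=2
  pop -> removed C, stack = [B], depth=1
  push(A) -> stack = [B,A], depth=2
Final depth = 2

2


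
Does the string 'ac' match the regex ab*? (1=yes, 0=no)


Pattern: ab*
String: 'ac'
Pattern requires: exactly one 'a' followed by zero or more 'b's
First char is 'a' -> OK
Rest 'c': all b's? No
Result: 0

0


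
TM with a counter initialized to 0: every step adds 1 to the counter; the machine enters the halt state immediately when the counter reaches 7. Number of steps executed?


Counter starts at 0. Counting sequence:
  Step 1: counter = 1
  Step 2: counter = 2
  Step 3: counter = 3
  Step 4: counter = 4
  Step 5: counter = 5
  Step 6: counter = 6
  Step 7: counter = 7
Counter reached 7 -> halt
Total steps = 7

7


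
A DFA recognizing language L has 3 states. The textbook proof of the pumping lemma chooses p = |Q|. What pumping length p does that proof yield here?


Pumping lemma for regular languages (standard proof):
Take p = |Q|, the number of DFA states.
Any string of length >= |Q| passes through |Q|+1 states while reading its first |Q| symbols,
so by pigeonhole some state repeats, giving the loop that can be pumped.
Here |Q| = 3
Therefore the proof uses p = 3

3


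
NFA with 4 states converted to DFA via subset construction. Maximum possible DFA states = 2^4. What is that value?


NFA has 4 states
Subset construction: each DFA state = subset of NFA states
Maximum subsets = 2^4
2^4 = 16

16


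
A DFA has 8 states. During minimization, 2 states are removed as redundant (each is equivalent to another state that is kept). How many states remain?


Original DFA: 8 states
Redundant states removed: 2
Minimized states = original - removed
= 8 - 2
= 6

6


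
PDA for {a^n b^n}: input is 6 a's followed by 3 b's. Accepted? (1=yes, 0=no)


Language requires equal numbers of a's and b's
PDA pushes for each 'a', pops for each 'b'
Number of a's = 6
Number of b's = 3
6 != 3 -> Reject

0


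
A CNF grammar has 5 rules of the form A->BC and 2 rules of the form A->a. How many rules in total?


CNF allows two rule forms:
  A -> BC (binary): 5 rules
  A -> a (terminal): 2 rules
Total = 5 + 2 = 7

7


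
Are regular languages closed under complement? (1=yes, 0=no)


Regular languages are closed under all standard operations:
- Union: Yes (product construction)
- Intersection: Yes (product construction)
- Complement: Yes (swap accept/reject)
- Concatenation: Yes (NFA construction)
Operation: complement -> Closed

1


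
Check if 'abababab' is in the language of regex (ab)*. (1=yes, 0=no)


Pattern: (ab)*
String: 'abababab'
Pattern requires: zero or more repetitions of 'ab'
Pairs: ['ab', 'ab', 'ab', 'ab']
All pairs are 'ab'? Yes
Result: 1

1


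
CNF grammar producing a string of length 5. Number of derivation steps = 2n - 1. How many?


Chomsky Normal Form derivation:
String length n = 5
Each step either:
  - Splits a nonterminal into two (n-1 such steps)
  - Converts a nonterminal to terminal (n such steps)
Total = (n-1) + n = 2n - 1
= 2(5) - 1
= 10 - 1
= 9

9


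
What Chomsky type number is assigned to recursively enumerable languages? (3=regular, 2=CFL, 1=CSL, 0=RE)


Chomsky hierarchy levels:
  Type 3: Regular (DFA/NFA/regex)
  Type 2: Context-free (PDA)
  Type 1: Context-sensitive
  Type 0: Recursively enumerable (TM)
'recursively enumerable' corresponds to Type 0

0


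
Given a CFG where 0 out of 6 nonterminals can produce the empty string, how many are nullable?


Nonterminals: {S, A, B, C, D, E}
A nonterminal is nullable if it can derive epsilon
Counting nullable nonterminals: 0
Total nullable = 0

0


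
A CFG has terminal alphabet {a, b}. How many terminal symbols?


Terminal symbols: a, b
Counting each: a (#1), b (#2)
Total = 2

2


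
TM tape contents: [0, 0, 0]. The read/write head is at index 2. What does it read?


Tape: [0, 0, 0]
Positions: 0 1 2
Values:    0 0 0
Head at position 2
tape[2] = 0

0


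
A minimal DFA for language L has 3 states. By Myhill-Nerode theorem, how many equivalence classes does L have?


Myhill-Nerode theorem:
Number of equivalence classes = number of states in minimal DFA
Minimal DFA states = 3
Therefore equivalence classes = 3

3


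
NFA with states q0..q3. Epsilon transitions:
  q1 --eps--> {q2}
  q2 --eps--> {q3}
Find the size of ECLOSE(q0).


Starting from q0
Initialize closure = {q0}
q0 has no outgoing epsilon transitions -> nothing to add
Final closure: {q0}
Size = 1

1


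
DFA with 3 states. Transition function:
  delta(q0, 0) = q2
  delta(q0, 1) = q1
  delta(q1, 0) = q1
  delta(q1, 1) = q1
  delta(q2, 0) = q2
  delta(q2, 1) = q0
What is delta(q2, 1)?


Looking up transition function:
delta(q2, 1) in the table
Row: q2, Column: 1
Result: q0

q0


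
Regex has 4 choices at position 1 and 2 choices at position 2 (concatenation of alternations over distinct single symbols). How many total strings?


First group: 4 alternatives
Second group: 2 alternatives
Concatenation: each choice from group 1 pairs with each from group 2
Total = 4 x 2 = 8

8


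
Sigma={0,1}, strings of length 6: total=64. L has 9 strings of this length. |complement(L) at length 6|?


Alphabet: {0,1}
String length: 6
Total strings of length 6 = 2^6 = 64
Strings in L = 9
Complement = total - |L|
= 64 - 9
= 55

55


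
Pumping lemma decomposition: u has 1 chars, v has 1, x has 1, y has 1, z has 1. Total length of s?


|s| = |u| + |v| + |x| + |y| + |z|
= 1 + 1 + 1 + 1 + 1
= 2 + 1 + 2
= 3 + 2
= 5

5


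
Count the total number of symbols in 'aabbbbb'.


String: 'aabbbbb'
Counting characters:
  'a' appears 2 time(s)
  'b' appears 5 time(s)
Total length = 2 + 5 = 7

7


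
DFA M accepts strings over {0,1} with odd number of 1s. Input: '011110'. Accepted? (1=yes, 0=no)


DFA has 2 states: q_even (start, accept=no) and q_odd
Processing string '011110' character by character:
  Position 0: read '0', 1-count=0 -> q_even (no change)
  Position 1: read '1', 1-count=1 -> q_odd
  Position 2: read '1', 1-count=2 -> q_even
  Position 3: read '1', 1-count=3 -> q_odd
  Position 4: read '1', 1-count=4 -> q_even
  Position 5: read '0', 1-count=4 -> q_even (no change)
Final state: q_even, total 1s = 4 (even); the DFA requires an odd count -> reject

0


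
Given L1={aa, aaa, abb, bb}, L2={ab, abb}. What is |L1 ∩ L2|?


L1 = {aa, aaa, abb, bb}
L2 = {ab, abb}
Checking each string in L1 against L2:
  'aa': in L2? No
  'aaa': in L2? No
  'abb': in L2? Yes
  'bb': in L2? No
Intersection = {abb}
|L1 ∩ L2| = 1

1


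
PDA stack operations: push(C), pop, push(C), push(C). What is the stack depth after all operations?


Tracing stack operations:
  push(C) -> stack = [C], depth=1
  pop -> removed C, stack = [], depth=0
  push(C) -> stack = [C], depth=1
  push(C) -> stack = [C,C], depth=2
Final depth = 2

2


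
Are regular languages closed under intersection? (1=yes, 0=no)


Regular languages are closed under:
- Union (DFA product construction)
- Intersection (DFA product construction)
- Complement (swap accept/reject states)
- Concatenation (NFA construction)
- Kleene star (NFA construction)
intersection is in this list
Therefore: closed

1


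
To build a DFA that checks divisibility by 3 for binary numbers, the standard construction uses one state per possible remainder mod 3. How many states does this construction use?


Divisibility by 3 is tracked via the remainder mod 3: 0, 1, ..., 2
The construction assigns one state to each remainder
Number of remainders = 3

3


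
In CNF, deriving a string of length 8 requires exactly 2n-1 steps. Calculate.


Chomsky Normal Form derivation:
String length n = 8
Each step either:
  - Splits a nonterminal into two (n-1 such steps)
  - Converts a nonterminal to terminal (n such steps)
Total = (n-1) + n = 2n - 1
= 2(8) - 1
= 16 - 1
= 15

15


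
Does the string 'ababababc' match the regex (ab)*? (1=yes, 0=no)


Pattern: (ab)*
String: 'ababababc'
Pattern requires: zero or more repetitions of 'ab'
Length 9 is odd -> cannot be (ab)* -> no match
Result: 0

0


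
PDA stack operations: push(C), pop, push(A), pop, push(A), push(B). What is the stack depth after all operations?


Tracing stack operations:
  push(C) -> stack = [C], depth=1
  pop -> removed C, stack = [], depth=0
  push(A) -> stack = [A], depth=1
  pop -> removed A, stack = [], depth=0
  push(A) -> stack = [A], depth=1
  push(B) -> stack = [A,B], depth=2
Final depth = 2

2


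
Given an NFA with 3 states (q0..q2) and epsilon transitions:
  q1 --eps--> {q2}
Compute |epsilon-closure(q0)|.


Starting from q0
Initialize closure = {q0}
q0 has no outgoing epsilon transitions -> nothing to add
Final closure: {q0}
Size = 1

1


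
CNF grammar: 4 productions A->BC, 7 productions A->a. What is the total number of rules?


CNF allows two rule forms:
  A -> BC (binary): 4 rules
  A -> a (terminal): 7 rules
Total = 4 + 7 = 11

11


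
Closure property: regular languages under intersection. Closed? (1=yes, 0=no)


Regular languages are closed under:
- Union (DFA product construction)
- Intersection (DFA product construction)
- Complement (swap accept/reject states)
- Concatenation (NFA construction)
- Kleene star (NFA construction)
intersection is in this list
Therefore: closed

1


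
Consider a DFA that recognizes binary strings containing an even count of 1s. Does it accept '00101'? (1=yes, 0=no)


DFA has 2 states: q_even (start, accept=yes) and q_odd
Processing string '00101' character by character:
  Position 0: read '0', 1-count=0 -> q_even (no change)
  Position 1: read '0', 1-count=0 -> q_even (no change)
  Position 2: read '1', 1-count=1 -> q_odd
  Position 3: read '0', 1-count=1 -> q_odd (no change)
  Position 4: read '1', 1-count=2 -> q_even
Final state: q_even, total 1s = 2 (even); the DFA requires an even count -> accept

1


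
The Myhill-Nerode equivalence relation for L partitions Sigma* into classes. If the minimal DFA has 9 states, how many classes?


Myhill-Nerode theorem:
Number of equivalence classes = number of states in minimal DFA
Minimal DFA states = 9
Therefore equivalence classes = 9

9


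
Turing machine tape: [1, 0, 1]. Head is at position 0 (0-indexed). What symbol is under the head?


Tape: [1, 0, 1]
Positions: 0 1 2
Values:    1 0 1
Head at position 0
tape[0] = 1

1


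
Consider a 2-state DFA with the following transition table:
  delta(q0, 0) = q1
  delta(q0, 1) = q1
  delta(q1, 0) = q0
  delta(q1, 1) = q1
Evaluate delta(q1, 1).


Looking up transition function:
delta(q1, 1) in the table
Row: q1, Column: 1
Result: q1

q1


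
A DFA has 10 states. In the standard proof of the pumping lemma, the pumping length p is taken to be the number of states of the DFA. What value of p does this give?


Pumping lemma for regular languages (standard proof):
Take p = |Q|, the number of DFA states.
Any string of length >= |Q| passes through |Q|+1 states while reading its first |Q| symbols,
so by pigeonhole some state repeats, giving the loop that can be pumped.
Here |Q| = 10
Therefore the proof uses p = 10

10


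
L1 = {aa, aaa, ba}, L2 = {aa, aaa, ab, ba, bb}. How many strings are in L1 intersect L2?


L1 = {aa, aaa, ba}
L2 = {aa, aaa, ab, ba, bb}
Checking each string in L1 against L2:
  'aa': in L2? Yes
  'aaa': in L2? Yes
  'ba': in L2? Yes
Intersection = {aa, aaa, ba}
|L1 ∩ L2| = 3

3


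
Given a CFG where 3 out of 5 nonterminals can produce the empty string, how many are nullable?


Nonterminals: {S, A, B, C, D}
A nonterminal is nullable if it can derive epsilon
Counting nullable nonterminals: 3
Total nullable = 3

3


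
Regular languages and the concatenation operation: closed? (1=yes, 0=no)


Regular languages are closed under all standard operations:
- Union: Yes (product construction)
- Intersection: Yes (product construction)
- Complement: Yes (swap accept/reject)
- Concatenation: Yes (NFA construction)
Operation: concatenation -> Closed

1


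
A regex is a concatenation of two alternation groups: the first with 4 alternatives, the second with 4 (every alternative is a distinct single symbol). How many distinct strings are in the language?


First group: 4 alternatives
Second group: 4 alternatives
Concatenation: each choice from group 1 pairs with each from group 2
Total = 4 x 4 = 16

16


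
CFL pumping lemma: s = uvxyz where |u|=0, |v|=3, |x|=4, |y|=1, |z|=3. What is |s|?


|s| = |u| + |v| + |x| + |y| + |z|
= 0 + 3 + 4 + 1 + 3
= 3 + 4 + 4
= 7 + 4
= 11

11


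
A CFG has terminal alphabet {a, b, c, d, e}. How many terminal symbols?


Terminal symbols: a, b, c, d, e
Counting each: a (#1), b (#2), c (#3), d (#4), e (#5)
Total = 5

5


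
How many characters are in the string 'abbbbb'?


String: 'abbbbb'
Counting characters:
  'a' appears 1 time(s)
  'b' appears 5 time(s)
Total length = 1 + 5 = 6

6


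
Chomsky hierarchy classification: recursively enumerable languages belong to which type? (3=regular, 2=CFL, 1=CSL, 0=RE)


Chomsky hierarchy levels:
  Type 3: Regular (DFA/NFA/regex)
  Type 2: Context-free (PDA)
  Type 1: Context-sensitive
  Type 0: Recursively enumerable (TM)
'recursively enumerable' corresponds to Type 0

0


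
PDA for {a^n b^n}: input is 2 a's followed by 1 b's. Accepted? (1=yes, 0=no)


Language requires equal numbers of a's and b's
PDA pushes for each 'a', pops for each 'b'
Number of a's = 2
Number of b's = 1
2 != 1 -> Reject

0


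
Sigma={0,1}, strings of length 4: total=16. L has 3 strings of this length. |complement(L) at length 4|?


Alphabet: {0,1}
String length: 4
Total strings of length 4 = 2^4 = 16
Strings in L = 3
Complement = total - |L|
= 16 - 3
= 13

13


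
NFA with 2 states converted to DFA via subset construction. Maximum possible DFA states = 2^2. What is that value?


NFA has 2 states
Subset construction: each DFA state = subset of NFA states
Maximum subsets = 2^2
2^2 = 4

4


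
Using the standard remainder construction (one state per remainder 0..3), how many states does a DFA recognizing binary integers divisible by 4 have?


Divisibility by 4 is tracked via the remainder mod 4: 0, 1, ..., 3
The construction assigns one state to each remainder
Number of remainders = 4

4


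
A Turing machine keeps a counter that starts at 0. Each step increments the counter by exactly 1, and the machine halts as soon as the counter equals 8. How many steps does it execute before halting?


Counter starts at 0. Counting sequence:
  Step 1: counter = 1
  Step 2: counter = 2
  Step 3: counter = 3
  Step 4: counter = 4
  Step 5: counter = 5
  Step 6: counter = 6
  Step 7: counter = 7
  Step 8: counter = 8
Counter reached 8 -> halt
Total steps = 8

8


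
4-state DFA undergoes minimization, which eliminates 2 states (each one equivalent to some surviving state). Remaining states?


Original DFA: 4 states
Redundant states removed: 2
Minimized states = original - removed
= 4 - 2
= 2

2


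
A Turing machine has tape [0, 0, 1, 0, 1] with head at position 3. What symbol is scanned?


Tape: [0, 0, 1, 0, 1]
Positions: 0 1 2 3 4
Values:    0 0 1 0 1
Head at position 3
tape[3] = 0

0


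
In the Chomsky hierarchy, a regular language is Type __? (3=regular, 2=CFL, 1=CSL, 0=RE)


Chomsky hierarchy levels:
  Type 3: Regular (DFA/NFA/regex)
  Type 2: Context-free (PDA)
  Type 1: Context-sensitive
  Type 0: Recursively enumerable (TM)
'regular' corresponds to Type 3

3


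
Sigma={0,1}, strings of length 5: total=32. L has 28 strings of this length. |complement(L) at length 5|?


Alphabet: {0,1}
String length: 5
Total strings of length 5 = 2^5 = 32
Strings in L = 28
Complement = total - |L|
= 32 - 28
= 4

4


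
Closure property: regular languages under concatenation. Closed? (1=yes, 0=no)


Regular languages are closed under:
- Union (DFA product construction)
- Intersection (DFA product construction)
- Complement (swap accept/reject states)
- Concatenation (NFA construction)
- Kleene star (NFA construction)
concatenation is in this list
Therefore: closed

1


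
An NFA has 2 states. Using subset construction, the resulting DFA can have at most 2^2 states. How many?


NFA has 2 states
Subset construction: each DFA state = subset of NFA states
Maximum subsets = 2^2
2^2 = 4

4


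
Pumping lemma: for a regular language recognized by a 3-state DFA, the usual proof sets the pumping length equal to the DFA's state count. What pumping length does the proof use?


Pumping lemma for regular languages (standard proof):
Take p = |Q|, the number of DFA states.
Any string of length >= |Q| passes through |Q|+1 states while reading its first |Q| symbols,
so by pigeonhole some state repeats, giving the loop that can be pumped.
Here |Q| = 3
Therefore the proof uses p = 3

3


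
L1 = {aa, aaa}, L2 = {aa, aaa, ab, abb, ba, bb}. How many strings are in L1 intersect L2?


L1 = {aa, aaa}
L2 = {aa, aaa, ab, abb, ba, bb}
Checking each string in L1 against L2:
  'aa': in L2? Yes
  'aaa': in L2? Yes
Intersection = {aa, aaa}
|L1 ∩ L2| = 2

2


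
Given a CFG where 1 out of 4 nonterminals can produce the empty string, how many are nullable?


Nonterminals: {S, A, B, C}
A nonterminal is nullable if it can derive epsilon
Counting nullable nonterminals: 1
Total nullable = 1

1


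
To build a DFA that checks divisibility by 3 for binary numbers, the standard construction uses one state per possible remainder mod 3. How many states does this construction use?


Divisibility by 3 is tracked via the remainder mod 3: 0, 1, ..., 2
The construction assigns one state to each remainder
Number of remainders = 3

3


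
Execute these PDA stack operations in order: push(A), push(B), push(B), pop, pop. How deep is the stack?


Tracing stack operations:
  push(A) -> stack = [A], depth=1
  push(B) -> stack = [A,B], depth=2
  push(B) -> stack = [A,B,B], depth=3
  pop -> removed B, stack = [A,B], depth=2
  pop -> removed B, stack = [A], depth=1
Final depth = 1

1


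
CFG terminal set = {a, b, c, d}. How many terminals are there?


Terminal symbols: a, b, c, d
Counting each: a (#1), b (#2), c (#3), d (#4)
Total = 4

4


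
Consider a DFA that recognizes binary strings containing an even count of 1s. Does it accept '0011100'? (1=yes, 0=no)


DFA has 2 states: q_even (start, accept=yes) and q_odd
Processing string '0011100' character by character:
  Position 0: read '0', 1-count=0 -> q_even (no change)
  Position 1: read '0', 1-count=0 -> q_even (no change)
  Position 2: read '1', 1-count=1 -> q_odd
  Position 3: read '1', 1-count=2 -> q_even
  Position 4: read '1', 1-count=3 -> q_odd
  Position 5: read '0', 1-count=3 -> q_odd (no change)
  Position 6: read '0', 1-count=3 -> q_odd (no change)
Final state: q_odd, total 1s = 3 (odd); the DFA requires an even count -> reject

0


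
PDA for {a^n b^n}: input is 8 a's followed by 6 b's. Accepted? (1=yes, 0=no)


Language requires equal numbers of a's and b's
PDA pushes for each 'a', pops for each 'b'
Number of a's = 8
Number of b's = 6
8 != 6 -> Reject

0


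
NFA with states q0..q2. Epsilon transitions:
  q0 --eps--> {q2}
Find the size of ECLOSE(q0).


Starting from q0
Initialize closure = {q0}
Follow epsilon from q0 -> add q2
Final closure: {q0, q2}
Size = 2

2


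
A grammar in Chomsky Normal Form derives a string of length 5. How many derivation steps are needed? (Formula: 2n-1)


Chomsky Normal Form derivation:
String length n = 5
Each step either:
  - Splits a nonterminal into two (n-1 such steps)
  - Converts a nonterminal to terminal (n such steps)
Total = (n-1) + n = 2n - 1
= 2(5) - 1
= 10 - 1
= 9

9


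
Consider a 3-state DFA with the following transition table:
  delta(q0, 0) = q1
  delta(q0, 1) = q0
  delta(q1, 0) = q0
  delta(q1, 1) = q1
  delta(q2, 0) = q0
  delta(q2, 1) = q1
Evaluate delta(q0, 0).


Looking up transition function:
delta(q0, 0) in the table
Row: q0, Column: 0
Result: q1

q1


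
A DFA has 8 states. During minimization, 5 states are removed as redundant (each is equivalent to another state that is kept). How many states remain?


Original DFA: 8 states
Redundant states removed: 5
Minimized states = original - removed
= 8 - 5
= 3

3


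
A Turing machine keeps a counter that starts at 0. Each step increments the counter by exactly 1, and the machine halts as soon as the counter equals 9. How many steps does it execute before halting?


Counter starts at 0. Counting sequence:
  Step 1: counter = 1
  Step 2: counter = 2
  Step 3: counter = 3
  Step 4: counter = 4
  Step 5: counter = 5
  Step 6: counter = 6
  ...
  Step 9: counter = 9
Counter reached 9 -> halt
Total steps = 9

9


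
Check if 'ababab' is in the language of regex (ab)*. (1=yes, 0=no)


Pattern: (ab)*
String: 'ababab'
Pattern requires: zero or more repetitions of 'ab'
Pairs: ['ab', 'ab', 'ab']
All pairs are 'ab'? Yes
Result: 1

1


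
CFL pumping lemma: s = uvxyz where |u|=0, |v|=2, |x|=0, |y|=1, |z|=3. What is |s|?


|s| = |u| + |v| + |x| + |y| + |z|
= 0 + 2 + 0 + 1 + 3
= 2 + 0 + 4
= 2 + 4
= 6

6


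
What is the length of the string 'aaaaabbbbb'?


String: 'aaaaabbbbb'
Counting characters:
  'a' appears 5 time(s)
  'b' appears 5 time(s)
Total length = 5 + 5 = 10

10


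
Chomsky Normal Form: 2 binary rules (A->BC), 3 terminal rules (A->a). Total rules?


CNF allows two rule forms:
  A -> BC (binary): 2 rules
  A -> a (terminal): 3 rules
Total = 2 + 3 = 5

5


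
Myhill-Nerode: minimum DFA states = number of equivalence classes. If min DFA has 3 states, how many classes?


Myhill-Nerode theorem:
Number of equivalence classes = number of states in minimal DFA
Minimal DFA states = 3
Therefore equivalence classes = 3

3


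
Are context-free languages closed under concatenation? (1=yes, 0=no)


CFL closure properties:
  Closed under: union, concatenation, Kleene star
  NOT closed under: intersection, complement
Operation 'concatenation' is in closed list -> Yes (closed)

1


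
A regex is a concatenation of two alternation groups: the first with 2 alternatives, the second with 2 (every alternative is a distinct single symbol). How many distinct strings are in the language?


First group: 2 alternatives
Second group: 2 alternatives
Concatenation: each choice from group 1 pairs with each from group 2
Total = 2 x 2 = 4

4


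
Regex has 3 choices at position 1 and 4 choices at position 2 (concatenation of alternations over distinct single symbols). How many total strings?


First group: 3 alternatives
Second group: 4 alternatives
Concatenation: each choice from group 1 pairs with each from group 2
Total = 3 x 4 = 12

12


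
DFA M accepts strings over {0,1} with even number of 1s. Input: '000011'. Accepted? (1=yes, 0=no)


DFA has 2 states: q_even (start, accept=yes) and q_odd
Processing string '000011' character by character:
  Position 0: read '0', 1-count=0 -> q_even (no change)
  Position 1: read '0', 1-count=0 -> q_even (no change)
  Position 2: read '0', 1-count=0 -> q_even (no change)
  Position 3: read '0', 1-count=0 -> q_even (no change)
  Position 4: read '1', 1-count=1 -> q_odd
  Position 5: read '1', 1-count=2 -> q_even
Final state: q_even, total 1s = 2 (even); the DFA requires an even count -> accept

1


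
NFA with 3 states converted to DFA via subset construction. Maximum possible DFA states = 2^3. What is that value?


NFA has 3 states
Subset construction: each DFA state = subset of NFA states
Maximum subsets = 2^3
2^3 = 8

8


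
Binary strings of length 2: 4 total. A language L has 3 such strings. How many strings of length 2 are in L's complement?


Alphabet: {0,1}
String length: 2
Total strings of length 2 = 2^2 = 4
Strings in L = 3
Complement = total - |L|
= 4 - 3
= 1

1


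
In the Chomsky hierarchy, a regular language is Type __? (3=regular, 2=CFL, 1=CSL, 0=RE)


Chomsky hierarchy levels:
  Type 3: Regular (DFA/NFA/regex)
  Type 2: Context-free (PDA)
  Type 1: Context-sensitive
  Type 0: Recursively enumerable (TM)
'regular' corresponds to Type 3

3


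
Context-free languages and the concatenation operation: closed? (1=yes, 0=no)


CFL closure properties:
  Closed under: union, concatenation, Kleene star
  NOT closed under: intersection, complement
Operation 'concatenation' is in closed list -> Yes (closed)

1


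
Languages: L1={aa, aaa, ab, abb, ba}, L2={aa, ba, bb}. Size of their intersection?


L1 = {aa, aaa, ab, abb, ba}
L2 = {aa, ba, bb}
Checking each string in L1 against L2:
  'aa': in L2? Yes
  'aaa': in L2? No
  'ab': in L2? No
  'abb': in L2? No
  'ba': in L2? Yes
Intersection = {aa, ba}
|L1 ∩ L2| = 2

2


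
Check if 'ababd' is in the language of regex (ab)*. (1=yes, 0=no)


Pattern: (ab)*
String: 'ababd'
Pattern requires: zero or more repetitions of 'ab'
Length 5 is odd -> cannot be (ab)* -> no match
Result: 0

0


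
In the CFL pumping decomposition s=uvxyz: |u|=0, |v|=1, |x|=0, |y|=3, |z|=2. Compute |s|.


|s| = |u| + |v| + |x| + |y| + |z|
= 0 + 1 + 0 + 3 + 2
= 1 + 0 + 5
= 1 + 5
= 6

6


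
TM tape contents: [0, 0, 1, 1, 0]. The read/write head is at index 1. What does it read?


Tape: [0, 0, 1, 1, 0]
Positions: 0 1 2 3 4
Values:    0 0 1 1 0
Head at position 1
tape[1] = 0

0


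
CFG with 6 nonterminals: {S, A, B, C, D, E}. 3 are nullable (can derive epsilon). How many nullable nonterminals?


Nonterminals: {S, A, B, C, D, E}
A nonterminal is nullable if it can derive epsilon
Counting nullable nonterminals: 3
Total nullable = 3

3


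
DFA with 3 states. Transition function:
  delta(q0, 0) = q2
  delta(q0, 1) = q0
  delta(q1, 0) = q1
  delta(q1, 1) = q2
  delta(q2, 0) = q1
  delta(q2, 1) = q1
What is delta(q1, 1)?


Looking up transition function:
delta(q1, 1) in the table
Row: q1, Column: 1
Result: q2

q2


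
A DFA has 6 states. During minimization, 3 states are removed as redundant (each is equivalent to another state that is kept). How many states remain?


Original DFA: 6 states
Redundant states removed: 3
Minimized states = original - removed
= 6 - 3
= 3

3


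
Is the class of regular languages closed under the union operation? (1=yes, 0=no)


Regular languages are closed under:
- Union (DFA product construction)
- Intersection (DFA product construction)
- Complement (swap accept/reject states)
- Concatenation (NFA construction)
- Kleene star (NFA construction)
union is in this list
Therefore: closed

1


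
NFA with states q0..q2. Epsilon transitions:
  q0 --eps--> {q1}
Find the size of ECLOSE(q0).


Starting from q0
Initialize closure = {q0}
Follow epsilon from q0 -> add q1
Final closure: {q0, q1}
Size = 2

2


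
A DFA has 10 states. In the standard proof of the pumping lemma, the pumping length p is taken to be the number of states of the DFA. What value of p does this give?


Pumping lemma for regular languages (standard proof):
Take p = |Q|, the number of DFA states.
Any string of length >= |Q| passes through |Q|+1 states while reading its first |Q| symbols,
so by pigeonhole some state repeats, giving the loop that can be pumped.
Here |Q| = 10
Therefore the proof uses p = 10

10


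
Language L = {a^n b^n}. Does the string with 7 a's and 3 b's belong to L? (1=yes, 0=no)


Language requires equal numbers of a's and b's
PDA pushes for each 'a', pops for each 'b'
Number of a's = 7
Number of b's = 3
7 != 3 -> Reject

0


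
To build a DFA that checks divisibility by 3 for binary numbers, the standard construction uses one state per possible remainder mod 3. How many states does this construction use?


Divisibility by 3 is tracked via the remainder mod 3: 0, 1, ..., 2
The construction assigns one state to each remainder
Number of remainders = 3

3


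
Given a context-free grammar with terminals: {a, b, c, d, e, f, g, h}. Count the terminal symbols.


Terminal symbols: a, b, c, d, e, f, g, h
Counting each: a (#1), b (#2), c (#3), d (#4), e (#5), f (#6), g (#7), h (#8)
Total = 8

8


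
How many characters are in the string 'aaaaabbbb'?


String: 'aaaaabbbb'
Counting characters:
  'a' appears 5 time(s)
  'b' appears 4 time(s)
Total length = 5 + 4 = 9

9


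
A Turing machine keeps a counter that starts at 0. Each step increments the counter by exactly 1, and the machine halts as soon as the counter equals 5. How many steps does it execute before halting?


Counter starts at 0. Counting sequence:
  Step 1: counter = 1
  Step 2: counter = 2
  Step 3: counter = 3
  Step 4: counter = 4
  Step 5: counter = 5
Counter reached 5 -> halt
Total steps = 5

5


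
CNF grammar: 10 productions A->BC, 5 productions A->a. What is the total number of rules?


CNF allows two rule forms:
  A -> BC (binary): 10 rules
  A -> a (terminal): 5 rules
Total = 10 + 5 = 15

15


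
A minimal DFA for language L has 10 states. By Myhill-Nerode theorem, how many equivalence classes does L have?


Myhill-Nerode theorem:
Number of equivalence classes = number of states in minimal DFA
Minimal DFA states = 10
Therefore equivalence classes = 10

10


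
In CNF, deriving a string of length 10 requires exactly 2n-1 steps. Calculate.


Chomsky Normal Form derivation:
String length n = 10
Each step either:
  - Splits a nonterminal into two (n-1 such steps)
  - Converts a nonterminal to terminal (n such steps)
Total = (n-1) + n = 2n - 1
= 2(10) - 1
= 20 - 1
= 19

19
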